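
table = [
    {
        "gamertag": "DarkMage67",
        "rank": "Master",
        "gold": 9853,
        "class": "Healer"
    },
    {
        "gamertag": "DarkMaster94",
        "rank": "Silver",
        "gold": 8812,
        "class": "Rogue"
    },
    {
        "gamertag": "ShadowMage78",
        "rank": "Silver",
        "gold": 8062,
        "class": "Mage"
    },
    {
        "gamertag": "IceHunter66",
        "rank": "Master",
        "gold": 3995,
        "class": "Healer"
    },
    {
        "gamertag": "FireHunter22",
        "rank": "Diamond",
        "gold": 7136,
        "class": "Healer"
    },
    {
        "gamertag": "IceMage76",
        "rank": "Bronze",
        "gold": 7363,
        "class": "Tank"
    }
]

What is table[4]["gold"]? 7136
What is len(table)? 6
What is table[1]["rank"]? "Silver"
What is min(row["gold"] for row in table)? 3995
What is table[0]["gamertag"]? "DarkMage67"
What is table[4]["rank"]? "Diamond"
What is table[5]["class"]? "Tank"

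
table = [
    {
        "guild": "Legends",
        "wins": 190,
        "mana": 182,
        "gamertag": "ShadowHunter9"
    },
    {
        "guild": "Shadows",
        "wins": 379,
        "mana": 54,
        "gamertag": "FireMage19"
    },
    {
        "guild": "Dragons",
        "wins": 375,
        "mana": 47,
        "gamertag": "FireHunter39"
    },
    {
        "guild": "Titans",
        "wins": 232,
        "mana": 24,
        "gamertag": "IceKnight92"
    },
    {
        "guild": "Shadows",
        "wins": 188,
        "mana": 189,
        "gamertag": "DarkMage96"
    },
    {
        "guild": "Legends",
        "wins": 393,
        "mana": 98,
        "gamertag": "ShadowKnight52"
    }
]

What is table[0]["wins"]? 190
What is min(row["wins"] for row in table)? 188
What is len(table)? 6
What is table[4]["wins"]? 188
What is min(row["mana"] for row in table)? 24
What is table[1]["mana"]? 54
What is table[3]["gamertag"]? "IceKnight92"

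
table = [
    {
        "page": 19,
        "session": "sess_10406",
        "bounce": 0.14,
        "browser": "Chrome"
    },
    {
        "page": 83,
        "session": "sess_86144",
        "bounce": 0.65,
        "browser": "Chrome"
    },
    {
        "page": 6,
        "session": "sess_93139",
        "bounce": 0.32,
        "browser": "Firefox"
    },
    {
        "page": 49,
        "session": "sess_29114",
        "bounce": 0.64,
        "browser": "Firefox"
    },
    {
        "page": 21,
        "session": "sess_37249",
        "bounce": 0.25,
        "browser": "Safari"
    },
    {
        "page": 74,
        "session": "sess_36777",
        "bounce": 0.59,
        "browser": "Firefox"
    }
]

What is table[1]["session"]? "sess_86144"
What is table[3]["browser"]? "Firefox"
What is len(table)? 6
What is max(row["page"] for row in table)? 83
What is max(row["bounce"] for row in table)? 0.65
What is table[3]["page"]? 49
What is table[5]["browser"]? "Firefox"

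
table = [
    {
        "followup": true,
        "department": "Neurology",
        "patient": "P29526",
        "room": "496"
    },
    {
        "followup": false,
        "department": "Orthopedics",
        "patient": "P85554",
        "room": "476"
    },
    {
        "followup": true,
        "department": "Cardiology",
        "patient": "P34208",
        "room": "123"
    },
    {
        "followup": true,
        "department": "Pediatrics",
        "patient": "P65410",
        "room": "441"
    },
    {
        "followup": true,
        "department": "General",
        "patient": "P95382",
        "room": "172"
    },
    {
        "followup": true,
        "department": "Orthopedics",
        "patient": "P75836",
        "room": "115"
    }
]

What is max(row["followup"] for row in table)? True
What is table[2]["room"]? "123"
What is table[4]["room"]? "172"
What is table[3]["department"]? "Pediatrics"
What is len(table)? 6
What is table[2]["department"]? "Cardiology"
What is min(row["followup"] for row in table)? False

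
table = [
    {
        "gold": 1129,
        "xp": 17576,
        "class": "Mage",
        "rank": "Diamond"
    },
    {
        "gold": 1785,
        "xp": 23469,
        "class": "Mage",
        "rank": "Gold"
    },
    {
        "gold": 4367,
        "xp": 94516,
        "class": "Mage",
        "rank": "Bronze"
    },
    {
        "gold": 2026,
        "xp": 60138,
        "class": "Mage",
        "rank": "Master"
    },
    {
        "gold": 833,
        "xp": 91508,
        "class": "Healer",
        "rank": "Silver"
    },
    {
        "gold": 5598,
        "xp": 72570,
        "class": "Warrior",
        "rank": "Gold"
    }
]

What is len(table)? 6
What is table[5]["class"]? "Warrior"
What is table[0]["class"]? "Mage"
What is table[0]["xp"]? 17576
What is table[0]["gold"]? 1129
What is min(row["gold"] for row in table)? 833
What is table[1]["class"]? "Mage"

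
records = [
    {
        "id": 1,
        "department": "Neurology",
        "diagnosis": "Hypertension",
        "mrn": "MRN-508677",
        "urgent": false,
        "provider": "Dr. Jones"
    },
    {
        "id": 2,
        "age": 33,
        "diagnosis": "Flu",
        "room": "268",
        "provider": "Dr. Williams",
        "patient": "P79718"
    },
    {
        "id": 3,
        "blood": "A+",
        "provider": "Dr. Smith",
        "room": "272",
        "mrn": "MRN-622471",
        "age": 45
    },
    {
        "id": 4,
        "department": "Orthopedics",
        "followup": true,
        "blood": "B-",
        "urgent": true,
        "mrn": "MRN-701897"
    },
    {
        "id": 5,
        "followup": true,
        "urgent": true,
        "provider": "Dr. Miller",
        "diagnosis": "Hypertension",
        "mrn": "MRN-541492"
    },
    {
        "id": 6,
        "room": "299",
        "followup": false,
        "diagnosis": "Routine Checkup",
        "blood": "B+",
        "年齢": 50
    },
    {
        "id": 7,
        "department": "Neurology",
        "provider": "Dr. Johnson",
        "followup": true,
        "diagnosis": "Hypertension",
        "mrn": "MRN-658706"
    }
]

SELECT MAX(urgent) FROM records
True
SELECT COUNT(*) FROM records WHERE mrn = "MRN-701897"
1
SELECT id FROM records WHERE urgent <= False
[1]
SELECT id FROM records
[1, 2, 3, 4, 5, 6, 7]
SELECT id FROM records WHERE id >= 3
[3, 4, 5, 6, 7]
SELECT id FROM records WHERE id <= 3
[1, 2, 3]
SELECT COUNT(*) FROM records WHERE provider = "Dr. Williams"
1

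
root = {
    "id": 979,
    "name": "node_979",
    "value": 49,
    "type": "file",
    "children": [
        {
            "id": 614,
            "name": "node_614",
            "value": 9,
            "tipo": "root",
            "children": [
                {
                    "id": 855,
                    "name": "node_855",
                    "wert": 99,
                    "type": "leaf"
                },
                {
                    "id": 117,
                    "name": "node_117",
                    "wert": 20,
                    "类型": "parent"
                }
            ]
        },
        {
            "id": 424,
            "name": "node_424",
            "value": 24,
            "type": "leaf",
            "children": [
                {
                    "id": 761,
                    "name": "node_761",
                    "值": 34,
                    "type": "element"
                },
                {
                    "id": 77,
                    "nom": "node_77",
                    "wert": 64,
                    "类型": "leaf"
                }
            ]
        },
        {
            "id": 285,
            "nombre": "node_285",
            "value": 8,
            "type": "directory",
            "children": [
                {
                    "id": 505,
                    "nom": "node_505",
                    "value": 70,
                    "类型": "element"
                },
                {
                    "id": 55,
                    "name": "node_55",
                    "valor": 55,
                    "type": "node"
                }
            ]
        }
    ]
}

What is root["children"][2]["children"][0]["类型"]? "element"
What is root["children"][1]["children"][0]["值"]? 34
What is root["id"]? 979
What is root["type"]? "file"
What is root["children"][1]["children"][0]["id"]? 761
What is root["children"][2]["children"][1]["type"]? "node"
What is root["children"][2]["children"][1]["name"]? "node_55"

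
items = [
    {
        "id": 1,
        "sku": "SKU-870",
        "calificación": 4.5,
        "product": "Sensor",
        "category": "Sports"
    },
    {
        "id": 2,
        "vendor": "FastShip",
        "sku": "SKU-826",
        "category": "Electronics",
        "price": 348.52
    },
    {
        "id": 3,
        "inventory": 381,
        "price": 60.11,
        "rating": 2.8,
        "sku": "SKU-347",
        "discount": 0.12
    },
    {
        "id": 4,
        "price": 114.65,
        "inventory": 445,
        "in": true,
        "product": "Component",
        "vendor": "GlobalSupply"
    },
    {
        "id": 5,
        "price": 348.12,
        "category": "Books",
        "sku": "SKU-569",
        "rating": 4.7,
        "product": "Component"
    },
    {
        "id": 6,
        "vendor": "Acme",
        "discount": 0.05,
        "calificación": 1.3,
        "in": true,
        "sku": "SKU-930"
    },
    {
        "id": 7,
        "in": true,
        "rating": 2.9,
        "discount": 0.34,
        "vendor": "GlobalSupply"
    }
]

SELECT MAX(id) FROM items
7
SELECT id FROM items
[1, 2, 3, 4, 5, 6, 7]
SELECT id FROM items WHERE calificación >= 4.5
[1]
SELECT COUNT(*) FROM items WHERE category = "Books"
1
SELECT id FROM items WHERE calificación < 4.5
[6]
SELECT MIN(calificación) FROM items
1.3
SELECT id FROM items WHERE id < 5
[1, 2, 3, 4]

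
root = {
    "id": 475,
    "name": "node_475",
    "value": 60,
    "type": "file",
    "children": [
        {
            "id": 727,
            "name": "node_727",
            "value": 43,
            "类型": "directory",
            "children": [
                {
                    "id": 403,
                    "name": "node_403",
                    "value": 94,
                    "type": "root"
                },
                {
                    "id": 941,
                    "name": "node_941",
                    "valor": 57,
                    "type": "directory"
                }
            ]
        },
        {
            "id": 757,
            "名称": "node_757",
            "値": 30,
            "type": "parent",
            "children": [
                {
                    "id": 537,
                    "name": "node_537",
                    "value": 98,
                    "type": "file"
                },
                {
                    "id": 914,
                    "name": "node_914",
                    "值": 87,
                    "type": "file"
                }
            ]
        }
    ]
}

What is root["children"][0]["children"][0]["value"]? 94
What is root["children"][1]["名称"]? "node_757"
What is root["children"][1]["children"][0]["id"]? 537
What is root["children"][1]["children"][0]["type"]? "file"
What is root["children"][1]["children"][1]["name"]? "node_914"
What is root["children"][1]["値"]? 30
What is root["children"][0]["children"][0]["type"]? "root"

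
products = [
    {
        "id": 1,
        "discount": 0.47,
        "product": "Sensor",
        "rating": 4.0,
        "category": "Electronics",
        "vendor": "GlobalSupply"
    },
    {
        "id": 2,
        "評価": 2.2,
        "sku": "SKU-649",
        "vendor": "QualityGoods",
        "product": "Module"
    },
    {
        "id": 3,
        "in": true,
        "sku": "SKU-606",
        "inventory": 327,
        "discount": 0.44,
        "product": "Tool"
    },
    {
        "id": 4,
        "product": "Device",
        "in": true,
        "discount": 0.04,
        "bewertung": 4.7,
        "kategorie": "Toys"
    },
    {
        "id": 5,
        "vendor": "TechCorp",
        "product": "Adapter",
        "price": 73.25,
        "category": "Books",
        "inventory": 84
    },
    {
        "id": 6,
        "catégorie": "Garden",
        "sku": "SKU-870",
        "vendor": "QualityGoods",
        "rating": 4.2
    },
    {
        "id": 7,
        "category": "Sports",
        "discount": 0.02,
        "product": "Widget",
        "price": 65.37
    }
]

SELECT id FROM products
[1, 2, 3, 4, 5, 6, 7]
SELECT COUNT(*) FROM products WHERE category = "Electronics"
1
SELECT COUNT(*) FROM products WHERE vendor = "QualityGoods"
2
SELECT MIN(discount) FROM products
0.02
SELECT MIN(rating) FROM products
4.0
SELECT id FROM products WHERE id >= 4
[4, 5, 6, 7]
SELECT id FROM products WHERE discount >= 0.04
[1, 3, 4]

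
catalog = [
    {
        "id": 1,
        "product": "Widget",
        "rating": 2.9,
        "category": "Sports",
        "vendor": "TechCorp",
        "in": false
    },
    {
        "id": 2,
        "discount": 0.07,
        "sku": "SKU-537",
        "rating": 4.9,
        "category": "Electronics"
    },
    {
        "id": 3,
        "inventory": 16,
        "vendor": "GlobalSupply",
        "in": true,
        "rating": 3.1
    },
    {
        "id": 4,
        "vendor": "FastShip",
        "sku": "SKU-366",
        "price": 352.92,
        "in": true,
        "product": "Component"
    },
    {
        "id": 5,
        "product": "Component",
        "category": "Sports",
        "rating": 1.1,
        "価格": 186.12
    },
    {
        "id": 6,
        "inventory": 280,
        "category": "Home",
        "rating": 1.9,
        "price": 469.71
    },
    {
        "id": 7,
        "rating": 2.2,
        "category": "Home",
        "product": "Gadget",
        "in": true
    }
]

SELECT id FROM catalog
[1, 2, 3, 4, 5, 6, 7]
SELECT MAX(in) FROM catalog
True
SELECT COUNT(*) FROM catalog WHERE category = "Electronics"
1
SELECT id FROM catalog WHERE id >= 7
[7]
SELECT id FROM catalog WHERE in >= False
[1, 3, 4, 7]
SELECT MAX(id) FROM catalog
7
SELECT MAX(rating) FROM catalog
4.9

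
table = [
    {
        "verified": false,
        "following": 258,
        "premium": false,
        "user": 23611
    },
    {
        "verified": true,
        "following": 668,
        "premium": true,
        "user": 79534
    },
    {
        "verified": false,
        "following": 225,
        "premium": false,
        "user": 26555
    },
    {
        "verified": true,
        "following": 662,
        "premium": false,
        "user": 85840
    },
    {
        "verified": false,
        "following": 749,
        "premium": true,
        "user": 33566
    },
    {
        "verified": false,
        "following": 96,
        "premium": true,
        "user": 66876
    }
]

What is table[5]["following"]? 96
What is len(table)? 6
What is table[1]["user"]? 79534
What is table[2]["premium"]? False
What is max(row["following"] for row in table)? 749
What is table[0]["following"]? 258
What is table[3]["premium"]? False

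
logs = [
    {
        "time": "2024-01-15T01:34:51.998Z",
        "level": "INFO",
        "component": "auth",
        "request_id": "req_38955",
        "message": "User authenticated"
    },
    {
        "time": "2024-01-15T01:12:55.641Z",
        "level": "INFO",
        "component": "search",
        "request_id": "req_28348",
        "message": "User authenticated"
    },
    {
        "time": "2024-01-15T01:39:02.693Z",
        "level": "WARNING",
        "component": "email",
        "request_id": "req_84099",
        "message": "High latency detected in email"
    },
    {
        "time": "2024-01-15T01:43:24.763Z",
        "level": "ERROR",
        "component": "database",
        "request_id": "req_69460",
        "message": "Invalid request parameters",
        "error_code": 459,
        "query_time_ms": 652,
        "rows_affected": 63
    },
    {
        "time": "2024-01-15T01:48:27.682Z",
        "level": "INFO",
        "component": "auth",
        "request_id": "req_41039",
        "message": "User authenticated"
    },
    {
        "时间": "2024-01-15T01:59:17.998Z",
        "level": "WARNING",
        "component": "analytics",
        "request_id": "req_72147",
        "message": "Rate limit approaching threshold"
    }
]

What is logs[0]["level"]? "INFO"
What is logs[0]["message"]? "User authenticated"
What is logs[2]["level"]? "WARNING"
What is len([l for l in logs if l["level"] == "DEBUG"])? 0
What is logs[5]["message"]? "Rate limit approaching threshold"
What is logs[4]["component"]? "auth"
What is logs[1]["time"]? "2024-01-15T01:12:55.641Z"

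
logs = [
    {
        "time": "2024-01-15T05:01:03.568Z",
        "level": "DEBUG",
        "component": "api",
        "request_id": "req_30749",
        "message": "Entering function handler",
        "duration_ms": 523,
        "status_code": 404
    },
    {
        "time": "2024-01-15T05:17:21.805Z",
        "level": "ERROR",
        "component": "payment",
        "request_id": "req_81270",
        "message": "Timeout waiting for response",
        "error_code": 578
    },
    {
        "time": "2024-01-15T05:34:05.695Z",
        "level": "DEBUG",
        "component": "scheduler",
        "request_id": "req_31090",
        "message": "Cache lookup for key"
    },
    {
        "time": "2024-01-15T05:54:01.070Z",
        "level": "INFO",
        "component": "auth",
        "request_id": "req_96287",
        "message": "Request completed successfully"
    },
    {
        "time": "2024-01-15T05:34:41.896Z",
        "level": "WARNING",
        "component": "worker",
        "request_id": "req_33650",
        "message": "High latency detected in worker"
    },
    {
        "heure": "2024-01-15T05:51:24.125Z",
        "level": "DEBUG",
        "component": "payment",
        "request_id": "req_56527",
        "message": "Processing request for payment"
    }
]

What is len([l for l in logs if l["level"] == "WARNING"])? 1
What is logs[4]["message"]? "High latency detected in worker"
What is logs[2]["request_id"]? "req_31090"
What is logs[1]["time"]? "2024-01-15T05:17:21.805Z"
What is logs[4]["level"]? "WARNING"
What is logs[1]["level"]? "ERROR"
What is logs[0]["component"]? "api"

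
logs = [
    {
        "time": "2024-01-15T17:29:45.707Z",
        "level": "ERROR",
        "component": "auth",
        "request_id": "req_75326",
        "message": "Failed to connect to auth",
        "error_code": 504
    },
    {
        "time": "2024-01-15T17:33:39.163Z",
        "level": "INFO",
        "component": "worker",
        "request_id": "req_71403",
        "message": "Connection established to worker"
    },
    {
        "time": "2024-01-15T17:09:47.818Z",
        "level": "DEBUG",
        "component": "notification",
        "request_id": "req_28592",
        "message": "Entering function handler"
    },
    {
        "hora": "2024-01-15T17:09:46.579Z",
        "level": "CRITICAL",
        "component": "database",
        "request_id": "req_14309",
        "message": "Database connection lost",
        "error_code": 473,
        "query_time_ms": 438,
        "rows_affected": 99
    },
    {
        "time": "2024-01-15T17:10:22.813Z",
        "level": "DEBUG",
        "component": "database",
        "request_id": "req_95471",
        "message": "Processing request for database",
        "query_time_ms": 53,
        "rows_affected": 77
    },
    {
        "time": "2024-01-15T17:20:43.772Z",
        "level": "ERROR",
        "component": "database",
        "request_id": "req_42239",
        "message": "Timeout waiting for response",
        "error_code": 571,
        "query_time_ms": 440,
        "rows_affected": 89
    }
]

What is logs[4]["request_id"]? "req_95471"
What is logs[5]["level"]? "ERROR"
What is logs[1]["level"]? "INFO"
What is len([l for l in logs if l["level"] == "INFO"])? 1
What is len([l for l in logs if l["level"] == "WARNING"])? 0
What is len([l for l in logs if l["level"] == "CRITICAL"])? 1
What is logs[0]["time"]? "2024-01-15T17:29:45.707Z"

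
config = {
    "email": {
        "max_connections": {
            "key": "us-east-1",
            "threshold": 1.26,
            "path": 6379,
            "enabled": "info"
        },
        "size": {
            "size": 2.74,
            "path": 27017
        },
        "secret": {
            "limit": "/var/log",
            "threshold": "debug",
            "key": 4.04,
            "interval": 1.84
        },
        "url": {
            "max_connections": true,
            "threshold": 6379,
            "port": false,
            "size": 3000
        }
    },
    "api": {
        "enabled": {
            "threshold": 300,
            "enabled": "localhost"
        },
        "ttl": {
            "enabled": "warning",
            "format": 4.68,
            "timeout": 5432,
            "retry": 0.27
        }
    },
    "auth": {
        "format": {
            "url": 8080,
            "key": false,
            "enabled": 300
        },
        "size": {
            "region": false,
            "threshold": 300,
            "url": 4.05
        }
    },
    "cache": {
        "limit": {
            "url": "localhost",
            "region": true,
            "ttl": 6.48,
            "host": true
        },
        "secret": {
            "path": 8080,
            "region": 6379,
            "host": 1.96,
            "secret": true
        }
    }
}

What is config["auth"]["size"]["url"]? 4.05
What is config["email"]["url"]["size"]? 3000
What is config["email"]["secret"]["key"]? 4.04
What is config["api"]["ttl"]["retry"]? 0.27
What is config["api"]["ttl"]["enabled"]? "warning"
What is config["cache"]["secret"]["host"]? 1.96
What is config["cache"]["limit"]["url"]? "localhost"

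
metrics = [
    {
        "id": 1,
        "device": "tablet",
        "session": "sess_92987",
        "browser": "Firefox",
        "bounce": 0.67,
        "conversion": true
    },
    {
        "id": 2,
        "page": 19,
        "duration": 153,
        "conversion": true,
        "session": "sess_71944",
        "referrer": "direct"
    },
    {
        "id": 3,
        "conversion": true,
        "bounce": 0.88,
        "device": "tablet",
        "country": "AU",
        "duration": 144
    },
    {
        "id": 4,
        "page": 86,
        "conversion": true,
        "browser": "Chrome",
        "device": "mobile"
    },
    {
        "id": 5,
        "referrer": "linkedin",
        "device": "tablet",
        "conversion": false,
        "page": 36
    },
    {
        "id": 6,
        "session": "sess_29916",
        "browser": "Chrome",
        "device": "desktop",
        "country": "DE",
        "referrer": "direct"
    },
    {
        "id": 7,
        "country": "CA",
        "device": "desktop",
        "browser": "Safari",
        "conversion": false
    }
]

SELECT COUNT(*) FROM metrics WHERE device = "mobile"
1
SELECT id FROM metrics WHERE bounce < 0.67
[]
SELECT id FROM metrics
[1, 2, 3, 4, 5, 6, 7]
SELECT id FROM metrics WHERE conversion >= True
[1, 2, 3, 4]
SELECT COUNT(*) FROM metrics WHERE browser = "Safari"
1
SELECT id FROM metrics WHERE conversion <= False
[5, 7]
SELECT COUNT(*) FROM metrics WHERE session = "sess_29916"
1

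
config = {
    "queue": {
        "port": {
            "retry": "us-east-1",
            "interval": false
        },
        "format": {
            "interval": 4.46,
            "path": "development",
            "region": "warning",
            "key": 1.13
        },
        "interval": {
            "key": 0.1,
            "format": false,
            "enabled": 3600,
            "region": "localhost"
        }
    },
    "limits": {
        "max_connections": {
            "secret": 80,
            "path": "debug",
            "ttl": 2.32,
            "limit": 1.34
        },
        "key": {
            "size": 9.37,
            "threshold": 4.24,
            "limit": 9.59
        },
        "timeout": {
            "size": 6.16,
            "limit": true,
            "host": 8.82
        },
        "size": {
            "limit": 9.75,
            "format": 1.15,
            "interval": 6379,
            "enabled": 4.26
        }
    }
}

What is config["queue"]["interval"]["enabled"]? 3600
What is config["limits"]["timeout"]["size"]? 6.16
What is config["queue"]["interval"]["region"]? "localhost"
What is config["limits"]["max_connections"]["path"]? "debug"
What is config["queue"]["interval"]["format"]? False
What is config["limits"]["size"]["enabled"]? 4.26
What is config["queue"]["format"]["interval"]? 4.46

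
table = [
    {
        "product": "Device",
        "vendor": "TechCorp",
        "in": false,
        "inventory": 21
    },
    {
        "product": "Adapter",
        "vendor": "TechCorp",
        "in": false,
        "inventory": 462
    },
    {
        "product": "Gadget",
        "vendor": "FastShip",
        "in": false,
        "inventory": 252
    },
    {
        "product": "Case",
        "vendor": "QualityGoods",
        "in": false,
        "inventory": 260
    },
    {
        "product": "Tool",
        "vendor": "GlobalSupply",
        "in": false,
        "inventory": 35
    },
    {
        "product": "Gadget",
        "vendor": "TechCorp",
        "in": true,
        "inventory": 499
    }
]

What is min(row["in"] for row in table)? False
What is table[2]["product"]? "Gadget"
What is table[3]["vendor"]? "QualityGoods"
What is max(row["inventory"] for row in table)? 499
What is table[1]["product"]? "Adapter"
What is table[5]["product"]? "Gadget"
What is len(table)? 6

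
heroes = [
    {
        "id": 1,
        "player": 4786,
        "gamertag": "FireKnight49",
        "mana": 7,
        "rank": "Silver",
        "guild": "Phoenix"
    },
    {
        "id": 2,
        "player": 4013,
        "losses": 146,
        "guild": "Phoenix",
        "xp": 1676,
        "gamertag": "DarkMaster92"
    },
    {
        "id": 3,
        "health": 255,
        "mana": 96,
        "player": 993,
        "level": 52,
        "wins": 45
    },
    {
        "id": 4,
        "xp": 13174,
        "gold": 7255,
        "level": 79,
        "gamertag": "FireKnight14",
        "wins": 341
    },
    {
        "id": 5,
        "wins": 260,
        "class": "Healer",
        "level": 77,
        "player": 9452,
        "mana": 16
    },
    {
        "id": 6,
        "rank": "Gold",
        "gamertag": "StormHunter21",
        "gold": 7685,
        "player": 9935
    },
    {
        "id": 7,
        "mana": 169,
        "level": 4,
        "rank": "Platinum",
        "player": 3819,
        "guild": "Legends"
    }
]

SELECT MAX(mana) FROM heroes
169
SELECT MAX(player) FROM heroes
9935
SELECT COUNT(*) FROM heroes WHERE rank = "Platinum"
1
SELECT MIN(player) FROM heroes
993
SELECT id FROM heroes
[1, 2, 3, 4, 5, 6, 7]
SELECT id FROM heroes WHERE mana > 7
[3, 5, 7]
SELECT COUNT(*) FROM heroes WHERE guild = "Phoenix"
2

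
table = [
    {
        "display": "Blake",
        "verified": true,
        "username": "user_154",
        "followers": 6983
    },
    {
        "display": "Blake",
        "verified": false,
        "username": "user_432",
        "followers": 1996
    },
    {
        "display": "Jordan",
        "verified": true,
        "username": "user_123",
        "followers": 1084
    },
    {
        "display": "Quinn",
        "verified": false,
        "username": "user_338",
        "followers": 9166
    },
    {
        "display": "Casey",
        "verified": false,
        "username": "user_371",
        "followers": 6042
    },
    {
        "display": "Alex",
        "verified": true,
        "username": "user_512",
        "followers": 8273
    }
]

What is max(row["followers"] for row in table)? 9166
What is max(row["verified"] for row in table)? True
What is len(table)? 6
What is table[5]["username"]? "user_512"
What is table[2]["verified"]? True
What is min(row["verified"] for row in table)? False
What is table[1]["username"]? "user_432"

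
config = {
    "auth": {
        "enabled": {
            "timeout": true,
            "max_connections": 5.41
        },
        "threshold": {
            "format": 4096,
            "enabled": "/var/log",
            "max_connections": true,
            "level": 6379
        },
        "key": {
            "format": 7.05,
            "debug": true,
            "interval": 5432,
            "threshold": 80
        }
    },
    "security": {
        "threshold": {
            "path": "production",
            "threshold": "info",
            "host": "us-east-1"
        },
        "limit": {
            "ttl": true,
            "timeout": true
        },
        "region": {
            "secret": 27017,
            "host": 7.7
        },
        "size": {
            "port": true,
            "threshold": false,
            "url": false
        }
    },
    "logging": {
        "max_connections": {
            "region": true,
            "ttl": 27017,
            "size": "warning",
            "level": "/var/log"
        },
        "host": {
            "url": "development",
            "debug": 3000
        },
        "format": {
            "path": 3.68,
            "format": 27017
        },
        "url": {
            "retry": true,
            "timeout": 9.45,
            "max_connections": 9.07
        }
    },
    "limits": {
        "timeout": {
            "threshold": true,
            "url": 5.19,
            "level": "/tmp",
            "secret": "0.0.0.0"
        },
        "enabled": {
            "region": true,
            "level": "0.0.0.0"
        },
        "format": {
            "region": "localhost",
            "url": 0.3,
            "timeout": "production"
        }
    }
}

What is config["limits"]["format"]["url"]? 0.3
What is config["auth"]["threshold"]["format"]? 4096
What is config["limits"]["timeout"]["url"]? 5.19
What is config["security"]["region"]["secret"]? 27017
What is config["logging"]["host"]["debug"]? 3000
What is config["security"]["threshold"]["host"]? "us-east-1"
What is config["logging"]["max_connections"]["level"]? "/var/log"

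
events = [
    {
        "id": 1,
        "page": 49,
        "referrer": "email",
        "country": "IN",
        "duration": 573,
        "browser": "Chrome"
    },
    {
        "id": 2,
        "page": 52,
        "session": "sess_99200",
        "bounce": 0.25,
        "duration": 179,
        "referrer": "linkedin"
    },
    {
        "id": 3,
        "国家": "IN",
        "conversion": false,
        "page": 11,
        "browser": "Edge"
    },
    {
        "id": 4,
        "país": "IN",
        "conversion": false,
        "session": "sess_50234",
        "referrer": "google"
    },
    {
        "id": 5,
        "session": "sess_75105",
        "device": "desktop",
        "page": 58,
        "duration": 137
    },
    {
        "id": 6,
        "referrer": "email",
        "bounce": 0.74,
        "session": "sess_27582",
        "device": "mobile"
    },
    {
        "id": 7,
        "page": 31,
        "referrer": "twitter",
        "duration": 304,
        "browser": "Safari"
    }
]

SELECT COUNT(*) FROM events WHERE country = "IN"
1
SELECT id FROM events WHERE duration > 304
[1]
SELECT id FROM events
[1, 2, 3, 4, 5, 6, 7]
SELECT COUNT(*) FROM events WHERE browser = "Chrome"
1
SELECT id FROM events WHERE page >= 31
[1, 2, 5, 7]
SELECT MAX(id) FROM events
7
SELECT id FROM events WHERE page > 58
[]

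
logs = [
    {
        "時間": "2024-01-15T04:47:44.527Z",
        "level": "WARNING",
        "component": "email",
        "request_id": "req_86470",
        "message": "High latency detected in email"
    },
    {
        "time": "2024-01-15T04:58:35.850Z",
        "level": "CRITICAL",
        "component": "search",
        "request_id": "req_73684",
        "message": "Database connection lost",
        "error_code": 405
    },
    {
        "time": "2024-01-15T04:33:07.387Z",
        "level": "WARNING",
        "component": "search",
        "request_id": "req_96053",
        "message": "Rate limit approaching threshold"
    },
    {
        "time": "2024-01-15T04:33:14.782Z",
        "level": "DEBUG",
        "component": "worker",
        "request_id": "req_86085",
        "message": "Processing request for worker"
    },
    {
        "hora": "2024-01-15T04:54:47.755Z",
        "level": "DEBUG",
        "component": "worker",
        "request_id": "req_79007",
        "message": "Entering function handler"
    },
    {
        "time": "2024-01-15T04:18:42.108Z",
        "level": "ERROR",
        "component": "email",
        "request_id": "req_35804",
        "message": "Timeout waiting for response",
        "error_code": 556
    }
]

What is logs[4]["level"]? "DEBUG"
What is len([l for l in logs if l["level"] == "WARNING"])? 2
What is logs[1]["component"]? "search"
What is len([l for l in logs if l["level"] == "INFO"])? 0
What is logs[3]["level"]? "DEBUG"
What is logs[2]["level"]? "WARNING"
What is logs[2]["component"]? "search"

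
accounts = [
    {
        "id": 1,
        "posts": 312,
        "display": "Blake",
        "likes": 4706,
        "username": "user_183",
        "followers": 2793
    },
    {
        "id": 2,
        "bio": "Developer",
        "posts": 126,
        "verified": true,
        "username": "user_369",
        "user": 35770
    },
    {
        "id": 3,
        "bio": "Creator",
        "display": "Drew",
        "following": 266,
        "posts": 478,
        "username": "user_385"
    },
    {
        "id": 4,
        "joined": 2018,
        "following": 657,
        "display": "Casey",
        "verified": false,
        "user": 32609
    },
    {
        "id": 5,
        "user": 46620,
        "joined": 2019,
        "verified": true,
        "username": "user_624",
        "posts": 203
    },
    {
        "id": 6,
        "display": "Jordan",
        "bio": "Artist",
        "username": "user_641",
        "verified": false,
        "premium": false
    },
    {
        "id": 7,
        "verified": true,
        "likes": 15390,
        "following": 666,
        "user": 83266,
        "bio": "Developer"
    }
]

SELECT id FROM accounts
[1, 2, 3, 4, 5, 6, 7]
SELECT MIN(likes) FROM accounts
4706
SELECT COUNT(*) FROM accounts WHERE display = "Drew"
1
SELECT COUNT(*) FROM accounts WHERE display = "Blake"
1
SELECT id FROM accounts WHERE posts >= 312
[1, 3]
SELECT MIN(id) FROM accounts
1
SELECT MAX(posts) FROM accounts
478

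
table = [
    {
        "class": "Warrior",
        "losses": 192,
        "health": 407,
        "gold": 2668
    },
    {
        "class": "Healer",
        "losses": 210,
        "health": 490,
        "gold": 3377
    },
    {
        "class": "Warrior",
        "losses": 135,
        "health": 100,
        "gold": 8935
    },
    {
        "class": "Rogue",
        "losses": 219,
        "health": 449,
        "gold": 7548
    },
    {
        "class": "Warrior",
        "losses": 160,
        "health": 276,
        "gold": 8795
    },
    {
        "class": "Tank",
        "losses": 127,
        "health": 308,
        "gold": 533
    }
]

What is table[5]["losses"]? 127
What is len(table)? 6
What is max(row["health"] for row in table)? 490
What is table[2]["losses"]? 135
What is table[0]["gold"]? 2668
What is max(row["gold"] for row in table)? 8935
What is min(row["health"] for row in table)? 100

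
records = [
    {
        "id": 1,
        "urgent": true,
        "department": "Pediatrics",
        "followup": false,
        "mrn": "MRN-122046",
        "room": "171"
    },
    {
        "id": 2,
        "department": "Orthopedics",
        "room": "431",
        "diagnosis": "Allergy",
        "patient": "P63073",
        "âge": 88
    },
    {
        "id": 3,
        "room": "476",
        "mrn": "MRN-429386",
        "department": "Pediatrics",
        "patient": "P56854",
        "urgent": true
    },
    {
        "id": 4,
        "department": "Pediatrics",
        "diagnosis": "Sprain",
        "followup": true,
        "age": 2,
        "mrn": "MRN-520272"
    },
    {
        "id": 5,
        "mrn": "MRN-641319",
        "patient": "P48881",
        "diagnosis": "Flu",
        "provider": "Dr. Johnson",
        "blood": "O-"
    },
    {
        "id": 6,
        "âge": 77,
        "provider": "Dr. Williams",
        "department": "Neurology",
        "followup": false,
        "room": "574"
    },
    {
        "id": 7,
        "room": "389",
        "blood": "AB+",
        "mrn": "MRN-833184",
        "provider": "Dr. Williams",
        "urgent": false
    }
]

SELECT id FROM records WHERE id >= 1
[1, 2, 3, 4, 5, 6, 7]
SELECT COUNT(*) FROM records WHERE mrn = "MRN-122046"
1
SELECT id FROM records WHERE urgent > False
[1, 3]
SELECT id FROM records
[1, 2, 3, 4, 5, 6, 7]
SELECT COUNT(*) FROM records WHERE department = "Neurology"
1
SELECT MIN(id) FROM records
1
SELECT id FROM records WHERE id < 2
[1]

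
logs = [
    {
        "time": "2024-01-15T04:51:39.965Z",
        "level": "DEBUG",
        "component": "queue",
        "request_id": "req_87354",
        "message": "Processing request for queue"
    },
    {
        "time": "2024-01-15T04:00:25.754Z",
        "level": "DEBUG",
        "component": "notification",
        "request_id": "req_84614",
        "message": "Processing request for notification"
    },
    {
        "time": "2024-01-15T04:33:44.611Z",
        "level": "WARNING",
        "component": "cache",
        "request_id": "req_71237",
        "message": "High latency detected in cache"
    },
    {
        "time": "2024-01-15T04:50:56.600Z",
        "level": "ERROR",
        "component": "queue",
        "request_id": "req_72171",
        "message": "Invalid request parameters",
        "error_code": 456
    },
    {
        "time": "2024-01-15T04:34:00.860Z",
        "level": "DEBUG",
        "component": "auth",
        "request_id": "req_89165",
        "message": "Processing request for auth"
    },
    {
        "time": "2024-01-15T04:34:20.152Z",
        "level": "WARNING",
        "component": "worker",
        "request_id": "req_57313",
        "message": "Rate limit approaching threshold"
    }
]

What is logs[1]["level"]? "DEBUG"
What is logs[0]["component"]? "queue"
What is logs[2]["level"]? "WARNING"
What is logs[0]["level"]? "DEBUG"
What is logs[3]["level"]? "ERROR"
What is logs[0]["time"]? "2024-01-15T04:51:39.965Z"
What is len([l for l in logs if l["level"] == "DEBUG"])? 3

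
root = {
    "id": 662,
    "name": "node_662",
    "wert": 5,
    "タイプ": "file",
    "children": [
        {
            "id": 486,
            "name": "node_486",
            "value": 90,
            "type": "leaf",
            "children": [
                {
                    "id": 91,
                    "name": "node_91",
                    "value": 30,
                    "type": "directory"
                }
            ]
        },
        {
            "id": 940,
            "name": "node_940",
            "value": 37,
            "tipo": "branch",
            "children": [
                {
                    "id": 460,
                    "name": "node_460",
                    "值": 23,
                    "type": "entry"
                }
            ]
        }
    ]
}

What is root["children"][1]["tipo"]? "branch"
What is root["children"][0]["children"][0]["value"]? 30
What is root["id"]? 662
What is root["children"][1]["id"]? 940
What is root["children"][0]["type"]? "leaf"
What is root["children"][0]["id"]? 486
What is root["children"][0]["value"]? 90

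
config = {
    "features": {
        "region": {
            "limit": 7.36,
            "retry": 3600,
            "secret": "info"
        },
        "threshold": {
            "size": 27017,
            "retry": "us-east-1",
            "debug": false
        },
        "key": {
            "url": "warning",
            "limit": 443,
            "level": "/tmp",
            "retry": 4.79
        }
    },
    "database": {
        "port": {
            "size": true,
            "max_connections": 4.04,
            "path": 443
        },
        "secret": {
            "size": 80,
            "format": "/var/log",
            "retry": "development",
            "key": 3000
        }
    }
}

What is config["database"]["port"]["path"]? 443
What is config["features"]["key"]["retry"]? 4.79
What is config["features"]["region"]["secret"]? "info"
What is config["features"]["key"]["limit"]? 443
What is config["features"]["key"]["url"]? "warning"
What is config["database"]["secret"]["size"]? 80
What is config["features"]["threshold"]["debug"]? False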